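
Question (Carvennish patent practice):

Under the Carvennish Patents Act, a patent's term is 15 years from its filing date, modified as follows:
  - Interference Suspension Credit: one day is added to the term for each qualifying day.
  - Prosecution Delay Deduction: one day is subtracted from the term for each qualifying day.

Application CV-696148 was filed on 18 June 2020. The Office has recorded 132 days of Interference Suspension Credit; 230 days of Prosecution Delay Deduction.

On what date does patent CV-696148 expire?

Base term: filing date + 15 years → 18 June 2035.
Interference Suspension Credit: +132 days → 28 October 2035.
Prosecution Delay Deduction: −230 days → 12 March 2035.

March 12, 2035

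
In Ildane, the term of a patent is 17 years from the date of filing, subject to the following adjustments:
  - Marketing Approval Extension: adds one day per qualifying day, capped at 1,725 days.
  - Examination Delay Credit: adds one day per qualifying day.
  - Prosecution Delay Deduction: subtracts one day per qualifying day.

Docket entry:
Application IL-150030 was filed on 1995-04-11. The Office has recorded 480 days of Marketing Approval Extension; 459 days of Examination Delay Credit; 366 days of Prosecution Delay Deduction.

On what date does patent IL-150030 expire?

November 5, 2013

Base term: filing date + 17 years → 11 April 2012.
Marketing Approval Extension: 480 days (within the 1725-day cap) → +480 days → 4 August 2013.
Examination Delay Credit: +459 days → 6 November 2014.
Prosecution Delay Deduction: −366 days → 5 November 2013.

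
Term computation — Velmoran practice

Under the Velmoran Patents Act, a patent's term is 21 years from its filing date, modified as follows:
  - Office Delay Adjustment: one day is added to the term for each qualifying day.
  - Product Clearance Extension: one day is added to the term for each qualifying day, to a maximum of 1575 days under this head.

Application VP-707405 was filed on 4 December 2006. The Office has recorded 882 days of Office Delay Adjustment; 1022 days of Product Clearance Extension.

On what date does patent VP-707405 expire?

Base term: filing date + 21 years → 4 December 2027.
Office Delay Adjustment: +882 days → 4 May 2030.
Product Clearance Extension: 1022 days (within the 1575-day cap) → +1022 days → 19 February 2033.

February 19, 2033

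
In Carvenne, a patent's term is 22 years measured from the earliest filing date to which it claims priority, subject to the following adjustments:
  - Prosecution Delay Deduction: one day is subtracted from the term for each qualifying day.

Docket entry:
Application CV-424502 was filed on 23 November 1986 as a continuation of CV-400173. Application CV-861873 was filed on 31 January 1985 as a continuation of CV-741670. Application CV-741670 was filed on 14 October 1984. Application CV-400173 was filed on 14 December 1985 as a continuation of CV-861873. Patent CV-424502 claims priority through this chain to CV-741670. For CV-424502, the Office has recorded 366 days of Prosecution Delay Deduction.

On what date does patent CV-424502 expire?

2005-10-13

Earliest priority filing: 14 October 1984.
Base term: 14 October 1984 + 22 years → 14 October 2006.
Prosecution Delay Deduction: −366 days → 13 October 2005.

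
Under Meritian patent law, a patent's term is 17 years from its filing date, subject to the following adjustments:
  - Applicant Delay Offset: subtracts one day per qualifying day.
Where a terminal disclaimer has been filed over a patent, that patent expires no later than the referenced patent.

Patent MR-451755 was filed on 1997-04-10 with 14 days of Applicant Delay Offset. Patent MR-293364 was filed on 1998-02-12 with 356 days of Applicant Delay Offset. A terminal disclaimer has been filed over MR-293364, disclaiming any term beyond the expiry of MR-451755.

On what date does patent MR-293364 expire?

Natural term of MR-293364:
  Base: filing + 17 years → 12 February 2015.
  Applicant Delay Offset: −356 days → 21 February 2014.
Expiry of referenced patent MR-451755:
  Base: filing + 17 years → 10 April 2014.
  Applicant Delay Offset: −14 days → 27 March 2014.
Terminal disclaimer: MR-293364 expires on the earlier of 21 February 2014 and 27 March 2014.

2014-02-21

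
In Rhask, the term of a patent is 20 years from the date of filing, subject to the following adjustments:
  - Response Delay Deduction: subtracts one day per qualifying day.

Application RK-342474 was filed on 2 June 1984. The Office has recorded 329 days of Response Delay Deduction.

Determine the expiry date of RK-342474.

Base term: filing date + 20 years → 2 June 2004.
Response Delay Deduction: −329 days → 9 July 2003.

July 9, 2003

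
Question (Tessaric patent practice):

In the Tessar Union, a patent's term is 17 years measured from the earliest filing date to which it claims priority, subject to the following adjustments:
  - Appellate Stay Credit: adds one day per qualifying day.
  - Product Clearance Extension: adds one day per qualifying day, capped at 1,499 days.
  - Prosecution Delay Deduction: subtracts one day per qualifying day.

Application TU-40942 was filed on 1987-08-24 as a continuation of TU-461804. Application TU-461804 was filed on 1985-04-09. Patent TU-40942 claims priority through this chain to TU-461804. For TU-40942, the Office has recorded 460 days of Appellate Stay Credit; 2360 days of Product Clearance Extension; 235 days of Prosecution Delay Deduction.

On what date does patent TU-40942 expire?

Earliest priority filing: 9 April 1985.
Base term: 9 April 1985 + 17 years → 9 April 2002.
Appellate Stay Credit: +460 days → 13 July 2003.
Product Clearance Extension: 2360 days claimed exceeds the 1499-day cap, so +1499 days → 20 August 2007.
Prosecution Delay Deduction: −235 days → 28 December 2006.

2006-12-28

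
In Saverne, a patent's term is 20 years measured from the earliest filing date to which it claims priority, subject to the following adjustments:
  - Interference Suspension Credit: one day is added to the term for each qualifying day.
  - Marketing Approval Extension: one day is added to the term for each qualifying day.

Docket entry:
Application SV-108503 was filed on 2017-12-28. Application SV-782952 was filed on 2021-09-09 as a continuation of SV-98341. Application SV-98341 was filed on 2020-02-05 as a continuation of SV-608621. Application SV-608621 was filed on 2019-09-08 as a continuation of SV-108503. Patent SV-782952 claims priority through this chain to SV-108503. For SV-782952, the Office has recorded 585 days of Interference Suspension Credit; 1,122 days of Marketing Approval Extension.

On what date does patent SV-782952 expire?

Earliest priority filing: 28 December 2017.
Base term: 28 December 2017 + 20 years → 28 December 2037.
Interference Suspension Credit: +585 days → 5 August 2039.
Marketing Approval Extension: +1122 days → 31 August 2042.

August 31, 2042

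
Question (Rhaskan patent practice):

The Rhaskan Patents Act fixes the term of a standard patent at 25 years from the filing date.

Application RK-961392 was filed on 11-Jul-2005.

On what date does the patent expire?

Filing date + 25 years → 11 July 2030.

July 11, 2030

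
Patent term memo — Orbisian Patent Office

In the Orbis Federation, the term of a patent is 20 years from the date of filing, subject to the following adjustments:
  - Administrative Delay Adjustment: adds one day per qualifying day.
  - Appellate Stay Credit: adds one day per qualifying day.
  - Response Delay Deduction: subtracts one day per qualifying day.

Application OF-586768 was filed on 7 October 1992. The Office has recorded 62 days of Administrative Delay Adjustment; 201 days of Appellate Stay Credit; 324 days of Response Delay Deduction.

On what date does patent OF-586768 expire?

August 7, 2012

Base term: filing date + 20 years → 7 October 2012.
Administrative Delay Adjustment: +62 days → 8 December 2012.
Appellate Stay Credit: +201 days → 27 June 2013.
Response Delay Deduction: −324 days → 7 August 2012.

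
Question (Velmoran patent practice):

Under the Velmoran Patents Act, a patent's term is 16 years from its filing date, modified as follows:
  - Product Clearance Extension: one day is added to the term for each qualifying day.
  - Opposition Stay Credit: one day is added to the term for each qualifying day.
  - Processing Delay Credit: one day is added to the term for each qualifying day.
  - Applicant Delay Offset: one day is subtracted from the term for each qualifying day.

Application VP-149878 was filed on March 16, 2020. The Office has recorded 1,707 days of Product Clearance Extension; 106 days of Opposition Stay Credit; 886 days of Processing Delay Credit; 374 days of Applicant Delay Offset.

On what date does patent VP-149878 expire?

2042-07-28

Base term: filing date + 16 years → 16 March 2036.
Product Clearance Extension: +1707 days → 17 November 2040.
Opposition Stay Credit: +106 days → 3 March 2041.
Processing Delay Credit: +886 days → 6 August 2043.
Applicant Delay Offset: −374 days → 28 July 2042.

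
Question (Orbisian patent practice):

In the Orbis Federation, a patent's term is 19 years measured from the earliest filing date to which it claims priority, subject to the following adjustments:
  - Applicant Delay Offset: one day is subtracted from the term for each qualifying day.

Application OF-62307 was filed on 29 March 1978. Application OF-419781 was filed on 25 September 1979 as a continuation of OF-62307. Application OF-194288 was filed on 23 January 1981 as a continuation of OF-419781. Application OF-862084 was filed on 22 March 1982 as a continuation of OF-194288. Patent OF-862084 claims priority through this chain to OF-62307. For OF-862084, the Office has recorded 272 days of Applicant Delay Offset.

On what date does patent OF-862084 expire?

Earliest priority filing: 29 March 1978.
Base term: 29 March 1978 + 19 years → 29 March 1997.
Applicant Delay Offset: −272 days → 30 June 1996.

June 30, 1996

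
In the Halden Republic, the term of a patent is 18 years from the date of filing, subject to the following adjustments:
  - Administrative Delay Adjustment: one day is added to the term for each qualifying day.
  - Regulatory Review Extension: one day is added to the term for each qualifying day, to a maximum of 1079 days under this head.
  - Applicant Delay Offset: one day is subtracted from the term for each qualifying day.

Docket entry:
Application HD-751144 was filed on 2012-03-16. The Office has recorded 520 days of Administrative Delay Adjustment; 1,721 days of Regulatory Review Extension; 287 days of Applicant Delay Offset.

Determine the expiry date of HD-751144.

Base term: filing date + 18 years → 16 March 2030.
Administrative Delay Adjustment: +520 days → 18 August 2031.
Regulatory Review Extension: 1721 days claimed exceeds the 1079-day cap, so +1079 days → 1 August 2034.
Applicant Delay Offset: −287 days → 18 October 2033.

2033-10-18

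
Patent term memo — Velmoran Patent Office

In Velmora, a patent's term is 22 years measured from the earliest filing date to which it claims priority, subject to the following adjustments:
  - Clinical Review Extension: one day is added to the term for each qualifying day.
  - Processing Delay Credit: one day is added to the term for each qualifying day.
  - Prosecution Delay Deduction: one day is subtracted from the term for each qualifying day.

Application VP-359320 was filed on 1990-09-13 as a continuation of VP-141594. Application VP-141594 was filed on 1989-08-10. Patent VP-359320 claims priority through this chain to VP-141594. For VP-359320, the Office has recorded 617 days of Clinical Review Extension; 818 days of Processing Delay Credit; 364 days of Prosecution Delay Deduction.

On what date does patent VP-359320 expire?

Earliest priority filing: 10 August 1989.
Base term: 10 August 1989 + 22 years → 10 August 2011.
Clinical Review Extension: +617 days → 18 April 2013.
Processing Delay Credit: +818 days → 15 July 2015.
Prosecution Delay Deduction: −364 days → 16 July 2014.

2014-07-16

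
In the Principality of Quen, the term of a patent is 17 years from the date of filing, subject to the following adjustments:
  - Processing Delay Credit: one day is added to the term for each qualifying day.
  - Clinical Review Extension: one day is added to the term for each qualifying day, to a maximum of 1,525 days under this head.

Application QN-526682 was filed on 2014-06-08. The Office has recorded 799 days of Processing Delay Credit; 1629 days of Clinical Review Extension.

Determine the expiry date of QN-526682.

Base term: filing date + 17 years → 8 June 2031.
Processing Delay Credit: +799 days → 15 August 2033.
Clinical Review Extension: 1629 days claimed exceeds the 1525-day cap, so +1525 days → 18 October 2037.

2037-10-18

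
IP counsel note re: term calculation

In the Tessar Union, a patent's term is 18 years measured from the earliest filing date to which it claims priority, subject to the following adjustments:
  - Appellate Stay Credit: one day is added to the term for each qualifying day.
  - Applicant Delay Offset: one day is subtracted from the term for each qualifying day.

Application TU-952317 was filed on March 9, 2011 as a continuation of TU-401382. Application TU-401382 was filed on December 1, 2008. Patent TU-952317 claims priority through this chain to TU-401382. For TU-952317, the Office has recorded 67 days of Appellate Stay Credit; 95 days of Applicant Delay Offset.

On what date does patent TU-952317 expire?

2026-11-03

Earliest priority filing: 1 December 2008.
Base term: 1 December 2008 + 18 years → 1 December 2026.
Appellate Stay Credit: +67 days → 6 February 2027.
Applicant Delay Offset: −95 days → 3 November 2026.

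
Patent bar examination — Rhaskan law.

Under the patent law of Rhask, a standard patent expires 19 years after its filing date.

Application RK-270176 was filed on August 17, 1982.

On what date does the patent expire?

Filing date + 19 years → 17 August 2001.

August 17, 2001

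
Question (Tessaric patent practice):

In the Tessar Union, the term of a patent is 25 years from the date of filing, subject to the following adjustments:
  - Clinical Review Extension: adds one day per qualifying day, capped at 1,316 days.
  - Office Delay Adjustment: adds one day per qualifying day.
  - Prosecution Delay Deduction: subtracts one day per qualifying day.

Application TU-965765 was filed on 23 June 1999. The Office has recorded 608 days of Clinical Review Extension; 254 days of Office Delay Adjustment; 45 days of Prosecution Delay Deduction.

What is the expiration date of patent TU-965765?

2026-09-18

Base term: filing date + 25 years → 23 June 2024.
Clinical Review Extension: 608 days (within the 1316-day cap) → +608 days → 21 February 2026.
Office Delay Adjustment: +254 days → 2 November 2026.
Prosecution Delay Deduction: −45 days → 18 September 2026.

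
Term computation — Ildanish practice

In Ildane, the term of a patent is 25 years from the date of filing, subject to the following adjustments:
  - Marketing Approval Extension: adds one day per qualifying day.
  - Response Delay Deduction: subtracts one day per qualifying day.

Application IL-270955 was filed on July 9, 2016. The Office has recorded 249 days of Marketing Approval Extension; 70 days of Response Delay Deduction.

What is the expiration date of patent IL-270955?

2042-01-04

Base term: filing date + 25 years → 9 July 2041.
Marketing Approval Extension: +249 days → 15 March 2042.
Response Delay Deduction: −70 days → 4 January 2042.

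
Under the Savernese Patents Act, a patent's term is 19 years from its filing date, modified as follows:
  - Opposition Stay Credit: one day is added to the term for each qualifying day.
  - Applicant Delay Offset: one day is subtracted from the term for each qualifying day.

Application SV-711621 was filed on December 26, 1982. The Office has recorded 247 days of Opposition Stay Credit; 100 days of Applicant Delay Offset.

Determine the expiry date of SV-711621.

Base term: filing date + 19 years → 26 December 2001.
Opposition Stay Credit: +247 days → 30 August 2002.
Applicant Delay Offset: −100 days → 22 May 2002.

2002-05-22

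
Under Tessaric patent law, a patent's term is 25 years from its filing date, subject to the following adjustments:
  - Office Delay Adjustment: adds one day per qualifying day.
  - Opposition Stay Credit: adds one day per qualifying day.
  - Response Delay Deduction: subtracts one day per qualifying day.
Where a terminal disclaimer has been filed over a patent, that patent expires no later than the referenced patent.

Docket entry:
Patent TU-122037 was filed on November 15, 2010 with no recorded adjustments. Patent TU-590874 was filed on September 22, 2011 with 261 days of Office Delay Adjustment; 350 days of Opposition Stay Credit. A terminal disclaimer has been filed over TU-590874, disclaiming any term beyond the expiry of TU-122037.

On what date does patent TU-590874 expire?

2035-11-15

Natural term of TU-590874:
  Base: filing + 25 years → 22 September 2036.
  Office Delay Adjustment: +261 days → 10 June 2037.
  Opposition Stay Credit: +350 days → 26 May 2038.
Expiry of referenced patent TU-122037:
  Base: filing + 25 years → 15 November 2035.
Terminal disclaimer: TU-590874 expires on the earlier of 26 May 2038 and 15 November 2035.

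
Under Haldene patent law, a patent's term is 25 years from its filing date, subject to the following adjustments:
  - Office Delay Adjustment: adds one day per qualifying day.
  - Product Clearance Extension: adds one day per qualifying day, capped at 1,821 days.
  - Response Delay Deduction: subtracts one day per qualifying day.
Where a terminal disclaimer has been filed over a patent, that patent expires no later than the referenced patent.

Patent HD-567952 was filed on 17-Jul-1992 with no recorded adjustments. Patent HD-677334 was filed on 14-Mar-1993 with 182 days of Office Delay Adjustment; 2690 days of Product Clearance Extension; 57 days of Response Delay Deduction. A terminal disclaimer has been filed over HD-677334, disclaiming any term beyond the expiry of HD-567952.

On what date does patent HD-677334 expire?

2017-07-17

Natural term of HD-677334:
  Base: filing + 25 years → 14 March 2018.
  Office Delay Adjustment: +182 days → 12 September 2018.
  Product Clearance Extension: 2690 days claimed exceeds the 1821-day cap, so +1821 days → 7 September 2023.
  Response Delay Deduction: −57 days → 12 July 2023.
Expiry of referenced patent HD-567952:
  Base: filing + 25 years → 17 July 2017.
Terminal disclaimer: HD-677334 expires on the earlier of 12 July 2023 and 17 July 2017.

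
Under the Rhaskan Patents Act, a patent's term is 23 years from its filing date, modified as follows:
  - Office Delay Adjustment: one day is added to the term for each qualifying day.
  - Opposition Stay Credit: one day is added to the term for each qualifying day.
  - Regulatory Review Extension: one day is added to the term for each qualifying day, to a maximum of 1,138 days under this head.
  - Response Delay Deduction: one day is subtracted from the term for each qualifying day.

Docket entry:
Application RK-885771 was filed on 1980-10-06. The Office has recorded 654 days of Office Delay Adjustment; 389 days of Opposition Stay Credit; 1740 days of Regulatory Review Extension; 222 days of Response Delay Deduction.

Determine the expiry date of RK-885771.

February 15, 2009

Base term: filing date + 23 years → 6 October 2003.
Office Delay Adjustment: +654 days → 21 July 2005.
Opposition Stay Credit: +389 days → 14 August 2006.
Regulatory Review Extension: 1740 days claimed exceeds the 1138-day cap, so +1138 days → 25 September 2009.
Response Delay Deduction: −222 days → 15 February 2009.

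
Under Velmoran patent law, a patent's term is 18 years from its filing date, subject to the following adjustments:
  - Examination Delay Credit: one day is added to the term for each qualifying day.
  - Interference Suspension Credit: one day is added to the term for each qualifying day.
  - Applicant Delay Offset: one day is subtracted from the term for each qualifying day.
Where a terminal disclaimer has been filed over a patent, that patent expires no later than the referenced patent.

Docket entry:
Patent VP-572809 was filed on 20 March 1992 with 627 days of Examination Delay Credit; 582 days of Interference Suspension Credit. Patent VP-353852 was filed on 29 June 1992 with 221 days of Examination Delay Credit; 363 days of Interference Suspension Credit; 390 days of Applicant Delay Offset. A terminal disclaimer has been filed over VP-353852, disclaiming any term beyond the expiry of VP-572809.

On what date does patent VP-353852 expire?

2011-01-09

Natural term of VP-353852:
  Base: filing + 18 years → 29 June 2010.
  Examination Delay Credit: +221 days → 5 February 2011.
  Interference Suspension Credit: +363 days → 3 February 2012.
  Applicant Delay Offset: −390 days → 9 January 2011.
Expiry of referenced patent VP-572809:
  Base: filing + 18 years → 20 March 2010.
  Examination Delay Credit: +627 days → 7 December 2011.
  Interference Suspension Credit: +582 days → 11 July 2013.
Terminal disclaimer: VP-353852 expires on the earlier of 9 January 2011 and 11 July 2013.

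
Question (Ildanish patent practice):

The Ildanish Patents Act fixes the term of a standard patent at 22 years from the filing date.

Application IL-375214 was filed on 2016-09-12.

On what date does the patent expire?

2038-09-12

Filing date + 22 years → 12 September 2038.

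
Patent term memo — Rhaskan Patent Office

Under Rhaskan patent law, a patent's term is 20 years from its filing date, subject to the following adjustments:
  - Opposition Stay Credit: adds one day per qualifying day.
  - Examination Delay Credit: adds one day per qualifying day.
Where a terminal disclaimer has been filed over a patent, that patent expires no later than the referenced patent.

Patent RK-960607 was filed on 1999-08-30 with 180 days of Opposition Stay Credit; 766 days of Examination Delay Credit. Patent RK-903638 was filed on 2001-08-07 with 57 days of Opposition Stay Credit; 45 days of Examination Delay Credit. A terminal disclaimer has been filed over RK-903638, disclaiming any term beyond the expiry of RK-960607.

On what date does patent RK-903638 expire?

November 17, 2021

Natural term of RK-903638:
  Base: filing + 20 years → 7 August 2021.
  Opposition Stay Credit: +57 days → 3 October 2021.
  Examination Delay Credit: +45 days → 17 November 2021.
Expiry of referenced patent RK-960607:
  Base: filing + 20 years → 30 August 2019.
  Opposition Stay Credit: +180 days → 26 February 2020.
  Examination Delay Credit: +766 days → 2 April 2022.
Terminal disclaimer: RK-903638 expires on the earlier of 17 November 2021 and 2 April 2022.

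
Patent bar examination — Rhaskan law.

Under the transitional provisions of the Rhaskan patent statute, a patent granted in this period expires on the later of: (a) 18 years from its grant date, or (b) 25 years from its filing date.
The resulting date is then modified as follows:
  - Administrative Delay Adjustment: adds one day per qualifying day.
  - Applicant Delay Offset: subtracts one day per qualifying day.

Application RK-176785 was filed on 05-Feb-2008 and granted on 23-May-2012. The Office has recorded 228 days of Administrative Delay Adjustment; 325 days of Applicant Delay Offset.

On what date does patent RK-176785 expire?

2032-10-31

(a) grant + 18 years → 23 May 2030.
(b) filing + 25 years → 5 February 2033.
Later of the two: 5 February 2033.
Administrative Delay Adjustment: +228 days → 21 September 2033.
Applicant Delay Offset: −325 days → 31 October 2032.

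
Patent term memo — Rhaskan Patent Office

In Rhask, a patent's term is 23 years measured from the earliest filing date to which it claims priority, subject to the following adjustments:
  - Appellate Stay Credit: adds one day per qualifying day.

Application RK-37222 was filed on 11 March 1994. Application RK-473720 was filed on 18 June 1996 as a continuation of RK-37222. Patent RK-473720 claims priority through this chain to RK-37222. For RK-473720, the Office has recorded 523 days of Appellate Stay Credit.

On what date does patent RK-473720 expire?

Earliest priority filing: 11 March 1994.
Base term: 11 March 1994 + 23 years → 11 March 2017.
Appellate Stay Credit: +523 days → 16 August 2018.

August 16, 2018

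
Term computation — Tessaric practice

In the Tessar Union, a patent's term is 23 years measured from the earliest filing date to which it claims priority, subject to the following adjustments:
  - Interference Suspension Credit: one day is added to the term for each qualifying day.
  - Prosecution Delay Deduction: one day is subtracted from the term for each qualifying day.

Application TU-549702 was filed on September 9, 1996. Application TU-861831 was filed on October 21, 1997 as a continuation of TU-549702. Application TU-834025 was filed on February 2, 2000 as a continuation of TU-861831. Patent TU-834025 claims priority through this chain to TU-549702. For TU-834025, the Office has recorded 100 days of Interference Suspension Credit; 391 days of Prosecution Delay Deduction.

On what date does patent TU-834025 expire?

2018-11-22

Earliest priority filing: 9 September 1996.
Base term: 9 September 1996 + 23 years → 9 September 2019.
Interference Suspension Credit: +100 days → 18 December 2019.
Prosecution Delay Deduction: −391 days → 22 November 2018.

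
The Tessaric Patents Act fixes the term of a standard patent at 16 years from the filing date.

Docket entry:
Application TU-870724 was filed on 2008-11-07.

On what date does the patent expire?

Filing date + 16 years → 7 November 2024.

2024-11-07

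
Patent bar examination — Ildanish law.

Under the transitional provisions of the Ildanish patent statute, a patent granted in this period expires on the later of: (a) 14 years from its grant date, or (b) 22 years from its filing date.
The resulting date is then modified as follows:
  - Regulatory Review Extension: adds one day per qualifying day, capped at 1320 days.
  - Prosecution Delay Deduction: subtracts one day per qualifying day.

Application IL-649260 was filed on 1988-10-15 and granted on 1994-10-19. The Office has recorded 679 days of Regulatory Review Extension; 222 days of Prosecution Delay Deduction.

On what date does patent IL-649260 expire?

(a) grant + 14 years → 19 October 2008.
(b) filing + 22 years → 15 October 2010.
Later of the two: 15 October 2010.
Regulatory Review Extension: 679 days (within the 1320-day cap) → +679 days → 24 August 2012.
Prosecution Delay Deduction: −222 days → 15 January 2012.

January 15, 2012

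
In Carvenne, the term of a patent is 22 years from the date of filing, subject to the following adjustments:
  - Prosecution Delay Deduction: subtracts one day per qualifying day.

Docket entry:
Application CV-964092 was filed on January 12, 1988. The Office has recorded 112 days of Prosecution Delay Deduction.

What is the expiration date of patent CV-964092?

September 22, 2009

Base term: filing date + 22 years → 12 January 2010.
Prosecution Delay Deduction: −112 days → 22 September 2009.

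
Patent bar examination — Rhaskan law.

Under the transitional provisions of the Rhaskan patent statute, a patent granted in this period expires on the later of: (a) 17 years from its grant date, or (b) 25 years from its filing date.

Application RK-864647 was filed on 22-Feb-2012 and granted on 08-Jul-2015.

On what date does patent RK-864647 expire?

February 22, 2037

(a) grant + 17 years → 8 July 2032.
(b) filing + 25 years → 22 February 2037.
Later of the two: 22 February 2037.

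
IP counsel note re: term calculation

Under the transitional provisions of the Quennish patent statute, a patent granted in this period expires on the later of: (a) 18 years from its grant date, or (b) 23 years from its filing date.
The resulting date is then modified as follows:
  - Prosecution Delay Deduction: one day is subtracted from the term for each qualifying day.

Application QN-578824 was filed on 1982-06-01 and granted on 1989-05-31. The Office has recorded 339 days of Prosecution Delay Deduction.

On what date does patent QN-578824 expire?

(a) grant + 18 years → 31 May 2007.
(b) filing + 23 years → 1 June 2005.
Later of the two: 31 May 2007.
Prosecution Delay Deduction: −339 days → 26 June 2006.

June 26, 2006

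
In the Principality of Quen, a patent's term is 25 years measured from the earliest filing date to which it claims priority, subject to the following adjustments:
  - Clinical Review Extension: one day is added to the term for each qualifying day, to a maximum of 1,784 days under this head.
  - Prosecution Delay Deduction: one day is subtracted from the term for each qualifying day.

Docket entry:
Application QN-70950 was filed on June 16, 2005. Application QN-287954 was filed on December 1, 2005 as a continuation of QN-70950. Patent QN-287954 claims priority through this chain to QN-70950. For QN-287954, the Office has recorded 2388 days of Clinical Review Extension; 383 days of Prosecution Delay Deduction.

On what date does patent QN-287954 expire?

April 17, 2034

Earliest priority filing: 16 June 2005.
Base term: 16 June 2005 + 25 years → 16 June 2030.
Clinical Review Extension: 2388 days claimed exceeds the 1784-day cap, so +1784 days → 5 May 2035.
Prosecution Delay Deduction: −383 days → 17 April 2034.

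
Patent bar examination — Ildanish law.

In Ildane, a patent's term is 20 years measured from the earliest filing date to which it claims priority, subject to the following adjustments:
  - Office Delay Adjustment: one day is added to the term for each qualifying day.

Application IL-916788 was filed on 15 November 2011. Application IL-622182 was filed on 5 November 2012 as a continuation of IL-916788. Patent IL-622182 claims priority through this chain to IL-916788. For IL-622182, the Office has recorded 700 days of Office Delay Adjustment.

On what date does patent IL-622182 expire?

Earliest priority filing: 15 November 2011.
Base term: 15 November 2011 + 20 years → 15 November 2031.
Office Delay Adjustment: +700 days → 15 October 2033.

2033-10-15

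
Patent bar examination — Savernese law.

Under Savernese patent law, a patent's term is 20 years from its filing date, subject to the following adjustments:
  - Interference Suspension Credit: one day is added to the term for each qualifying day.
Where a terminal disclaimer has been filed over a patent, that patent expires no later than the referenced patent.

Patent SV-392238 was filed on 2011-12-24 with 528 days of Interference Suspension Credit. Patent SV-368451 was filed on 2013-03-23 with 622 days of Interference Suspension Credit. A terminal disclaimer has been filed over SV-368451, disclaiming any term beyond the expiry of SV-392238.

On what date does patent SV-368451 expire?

Natural term of SV-368451:
  Base: filing + 20 years → 23 March 2033.
  Interference Suspension Credit: +622 days → 5 December 2034.
Expiry of referenced patent SV-392238:
  Base: filing + 20 years → 24 December 2031.
  Interference Suspension Credit: +528 days → 4 June 2033.
Terminal disclaimer: SV-368451 expires on the earlier of 5 December 2034 and 4 June 2033.

2033-06-04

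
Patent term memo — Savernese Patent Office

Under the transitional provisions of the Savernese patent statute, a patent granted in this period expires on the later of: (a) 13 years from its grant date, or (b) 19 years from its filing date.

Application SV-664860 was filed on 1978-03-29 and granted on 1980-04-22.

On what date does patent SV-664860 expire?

(a) grant + 13 years → 22 April 1993.
(b) filing + 19 years → 29 March 1997.
Later of the two: 29 March 1997.

March 29, 1997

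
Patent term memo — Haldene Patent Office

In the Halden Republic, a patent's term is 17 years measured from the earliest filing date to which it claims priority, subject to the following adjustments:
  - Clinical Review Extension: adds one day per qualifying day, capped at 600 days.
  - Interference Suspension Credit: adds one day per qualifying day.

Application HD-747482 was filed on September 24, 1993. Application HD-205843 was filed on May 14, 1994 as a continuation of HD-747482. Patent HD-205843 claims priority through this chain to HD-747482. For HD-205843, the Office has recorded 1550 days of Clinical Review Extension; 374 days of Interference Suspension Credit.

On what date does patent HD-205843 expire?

2013-05-25

Earliest priority filing: 24 September 1993.
Base term: 24 September 1993 + 17 years → 24 September 2010.
Clinical Review Extension: 1550 days claimed exceeds the 600-day cap, so +600 days → 16 May 2012.
Interference Suspension Credit: +374 days → 25 May 2013.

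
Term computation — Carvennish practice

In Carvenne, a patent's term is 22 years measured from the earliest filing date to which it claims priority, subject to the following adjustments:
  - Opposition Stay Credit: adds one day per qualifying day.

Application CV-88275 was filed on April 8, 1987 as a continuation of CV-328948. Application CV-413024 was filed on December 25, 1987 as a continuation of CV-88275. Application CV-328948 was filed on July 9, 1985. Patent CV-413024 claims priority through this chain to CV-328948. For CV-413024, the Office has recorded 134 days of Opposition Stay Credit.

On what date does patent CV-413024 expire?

Earliest priority filing: 9 July 1985.
Base term: 9 July 1985 + 22 years → 9 July 2007.
Opposition Stay Credit: +134 days → 20 November 2007.

November 20, 2007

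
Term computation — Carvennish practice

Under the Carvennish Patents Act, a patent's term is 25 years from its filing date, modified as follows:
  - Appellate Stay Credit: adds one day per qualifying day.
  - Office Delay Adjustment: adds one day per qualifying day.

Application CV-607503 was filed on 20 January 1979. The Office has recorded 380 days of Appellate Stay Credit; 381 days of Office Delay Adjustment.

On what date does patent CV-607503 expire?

Base term: filing date + 25 years → 20 January 2004.
Appellate Stay Credit: +380 days → 3 February 2005.
Office Delay Adjustment: +381 days → 19 February 2006.

2006-02-19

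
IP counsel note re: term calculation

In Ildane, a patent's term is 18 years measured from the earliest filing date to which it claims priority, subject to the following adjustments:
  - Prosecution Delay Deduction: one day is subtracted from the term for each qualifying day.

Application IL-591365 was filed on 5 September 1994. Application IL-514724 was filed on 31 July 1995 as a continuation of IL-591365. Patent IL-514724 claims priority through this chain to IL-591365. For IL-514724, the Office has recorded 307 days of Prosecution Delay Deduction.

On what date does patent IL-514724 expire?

2011-11-03

Earliest priority filing: 5 September 1994.
Base term: 5 September 1994 + 18 years → 5 September 2012.
Prosecution Delay Deduction: −307 days → 3 November 2011.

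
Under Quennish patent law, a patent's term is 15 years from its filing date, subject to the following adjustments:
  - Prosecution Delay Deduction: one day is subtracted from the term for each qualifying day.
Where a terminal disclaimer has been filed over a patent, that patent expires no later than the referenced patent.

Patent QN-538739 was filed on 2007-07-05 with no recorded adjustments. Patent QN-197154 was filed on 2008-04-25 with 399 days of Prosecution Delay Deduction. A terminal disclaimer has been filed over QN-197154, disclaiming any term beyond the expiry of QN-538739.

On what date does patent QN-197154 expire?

Natural term of QN-197154:
  Base: filing + 15 years → 25 April 2023.
  Prosecution Delay Deduction: −399 days → 22 March 2022.
Expiry of referenced patent QN-538739:
  Base: filing + 15 years → 5 July 2022.
Terminal disclaimer: QN-197154 expires on the earlier of 22 March 2022 and 5 July 2022.

2022-03-22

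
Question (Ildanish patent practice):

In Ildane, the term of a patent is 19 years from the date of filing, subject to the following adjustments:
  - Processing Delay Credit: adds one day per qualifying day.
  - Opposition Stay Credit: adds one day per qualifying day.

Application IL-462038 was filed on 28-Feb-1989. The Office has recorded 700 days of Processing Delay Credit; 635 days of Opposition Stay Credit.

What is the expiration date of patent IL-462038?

October 25, 2011

Base term: filing date + 19 years → 28 February 2008.
Processing Delay Credit: +700 days → 28 January 2010.
Opposition Stay Credit: +635 days → 25 October 2011.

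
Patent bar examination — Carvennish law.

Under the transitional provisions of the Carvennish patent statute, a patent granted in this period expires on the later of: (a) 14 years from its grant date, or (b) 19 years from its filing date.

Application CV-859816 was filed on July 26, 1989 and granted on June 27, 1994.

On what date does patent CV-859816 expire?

(a) grant + 14 years → 27 June 2008.
(b) filing + 19 years → 26 July 2008.
Later of the two: 26 July 2008.

2008-07-26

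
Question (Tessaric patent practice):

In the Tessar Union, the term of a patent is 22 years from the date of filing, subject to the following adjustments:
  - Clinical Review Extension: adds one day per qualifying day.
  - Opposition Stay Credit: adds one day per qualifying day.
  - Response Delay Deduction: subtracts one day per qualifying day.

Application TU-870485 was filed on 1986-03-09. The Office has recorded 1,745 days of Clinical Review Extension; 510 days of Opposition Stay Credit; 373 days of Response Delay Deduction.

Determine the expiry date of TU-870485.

May 4, 2013

Base term: filing date + 22 years → 9 March 2008.
Clinical Review Extension: +1745 days → 18 December 2012.
Opposition Stay Credit: +510 days → 12 May 2014.
Response Delay Deduction: −373 days → 4 May 2013.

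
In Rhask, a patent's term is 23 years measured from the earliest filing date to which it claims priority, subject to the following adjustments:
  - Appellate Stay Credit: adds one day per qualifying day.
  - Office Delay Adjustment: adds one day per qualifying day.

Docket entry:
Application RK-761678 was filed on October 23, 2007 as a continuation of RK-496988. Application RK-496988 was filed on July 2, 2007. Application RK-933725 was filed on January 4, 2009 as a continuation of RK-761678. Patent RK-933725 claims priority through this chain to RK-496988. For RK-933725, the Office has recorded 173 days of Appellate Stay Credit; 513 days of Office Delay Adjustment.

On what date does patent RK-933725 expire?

Earliest priority filing: 2 July 2007.
Base term: 2 July 2007 + 23 years → 2 July 2030.
Appellate Stay Credit: +173 days → 22 December 2030.
Office Delay Adjustment: +513 days → 18 May 2032.

2032-05-18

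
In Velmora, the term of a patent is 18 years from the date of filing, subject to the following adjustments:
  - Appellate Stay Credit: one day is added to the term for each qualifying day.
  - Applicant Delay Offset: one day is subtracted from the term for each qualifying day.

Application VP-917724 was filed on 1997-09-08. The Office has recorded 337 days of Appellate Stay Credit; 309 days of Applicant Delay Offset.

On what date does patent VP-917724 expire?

2015-10-06

Base term: filing date + 18 years → 8 September 2015.
Appellate Stay Credit: +337 days → 10 August 2016.
Applicant Delay Offset: −309 days → 6 October 2015.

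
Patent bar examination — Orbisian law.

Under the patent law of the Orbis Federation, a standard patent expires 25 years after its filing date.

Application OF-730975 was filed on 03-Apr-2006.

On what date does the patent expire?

Filing date + 25 years → 3 April 2031.

April 3, 2031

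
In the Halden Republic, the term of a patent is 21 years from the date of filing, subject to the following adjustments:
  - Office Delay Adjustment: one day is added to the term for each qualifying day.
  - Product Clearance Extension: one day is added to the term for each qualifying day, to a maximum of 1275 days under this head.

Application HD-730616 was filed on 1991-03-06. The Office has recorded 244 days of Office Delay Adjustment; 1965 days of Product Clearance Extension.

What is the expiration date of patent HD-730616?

May 3, 2016

Base term: filing date + 21 years → 6 March 2012.
Office Delay Adjustment: +244 days → 5 November 2012.
Product Clearance Extension: 1965 days claimed exceeds the 1275-day cap, so +1275 days → 3 May 2016.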